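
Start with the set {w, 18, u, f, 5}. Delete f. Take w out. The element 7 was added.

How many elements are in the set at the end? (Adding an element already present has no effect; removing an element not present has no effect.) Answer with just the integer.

Answer: 4

Derivation:
Tracking the set through each operation:
Start: {18, 5, f, u, w}
Event 1 (remove f): removed. Set: {18, 5, u, w}
Event 2 (remove w): removed. Set: {18, 5, u}
Event 3 (add 7): added. Set: {18, 5, 7, u}

Final set: {18, 5, 7, u} (size 4)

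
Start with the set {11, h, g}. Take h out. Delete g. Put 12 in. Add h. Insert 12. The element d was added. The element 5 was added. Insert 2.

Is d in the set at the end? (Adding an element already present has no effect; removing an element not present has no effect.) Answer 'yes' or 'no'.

Tracking the set through each operation:
Start: {11, g, h}
Event 1 (remove h): removed. Set: {11, g}
Event 2 (remove g): removed. Set: {11}
Event 3 (add 12): added. Set: {11, 12}
Event 4 (add h): added. Set: {11, 12, h}
Event 5 (add 12): already present, no change. Set: {11, 12, h}
Event 6 (add d): added. Set: {11, 12, d, h}
Event 7 (add 5): added. Set: {11, 12, 5, d, h}
Event 8 (add 2): added. Set: {11, 12, 2, 5, d, h}

Final set: {11, 12, 2, 5, d, h} (size 6)
d is in the final set.

Answer: yes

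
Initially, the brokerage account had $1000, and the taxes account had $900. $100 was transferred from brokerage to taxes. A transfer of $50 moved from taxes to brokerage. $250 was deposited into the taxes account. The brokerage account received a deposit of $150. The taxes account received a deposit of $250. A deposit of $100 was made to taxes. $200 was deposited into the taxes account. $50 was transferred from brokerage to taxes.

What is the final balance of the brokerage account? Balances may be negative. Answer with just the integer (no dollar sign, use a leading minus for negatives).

Tracking account balances step by step:
Start: brokerage=1000, taxes=900
Event 1 (transfer 100 brokerage -> taxes): brokerage: 1000 - 100 = 900, taxes: 900 + 100 = 1000. Balances: brokerage=900, taxes=1000
Event 2 (transfer 50 taxes -> brokerage): taxes: 1000 - 50 = 950, brokerage: 900 + 50 = 950. Balances: brokerage=950, taxes=950
Event 3 (deposit 250 to taxes): taxes: 950 + 250 = 1200. Balances: brokerage=950, taxes=1200
Event 4 (deposit 150 to brokerage): brokerage: 950 + 150 = 1100. Balances: brokerage=1100, taxes=1200
Event 5 (deposit 250 to taxes): taxes: 1200 + 250 = 1450. Balances: brokerage=1100, taxes=1450
Event 6 (deposit 100 to taxes): taxes: 1450 + 100 = 1550. Balances: brokerage=1100, taxes=1550
Event 7 (deposit 200 to taxes): taxes: 1550 + 200 = 1750. Balances: brokerage=1100, taxes=1750
Event 8 (transfer 50 brokerage -> taxes): brokerage: 1100 - 50 = 1050, taxes: 1750 + 50 = 1800. Balances: brokerage=1050, taxes=1800

Final balance of brokerage: 1050

Answer: 1050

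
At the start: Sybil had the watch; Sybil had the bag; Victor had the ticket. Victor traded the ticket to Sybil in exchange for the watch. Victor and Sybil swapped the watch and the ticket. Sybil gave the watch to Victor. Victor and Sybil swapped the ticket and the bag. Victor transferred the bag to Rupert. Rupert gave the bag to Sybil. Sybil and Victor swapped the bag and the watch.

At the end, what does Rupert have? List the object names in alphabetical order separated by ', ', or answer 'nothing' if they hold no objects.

Answer: nothing

Derivation:
Tracking all object holders:
Start: watch:Sybil, bag:Sybil, ticket:Victor
Event 1 (swap ticket<->watch: now ticket:Sybil, watch:Victor). State: watch:Victor, bag:Sybil, ticket:Sybil
Event 2 (swap watch<->ticket: now watch:Sybil, ticket:Victor). State: watch:Sybil, bag:Sybil, ticket:Victor
Event 3 (give watch: Sybil -> Victor). State: watch:Victor, bag:Sybil, ticket:Victor
Event 4 (swap ticket<->bag: now ticket:Sybil, bag:Victor). State: watch:Victor, bag:Victor, ticket:Sybil
Event 5 (give bag: Victor -> Rupert). State: watch:Victor, bag:Rupert, ticket:Sybil
Event 6 (give bag: Rupert -> Sybil). State: watch:Victor, bag:Sybil, ticket:Sybil
Event 7 (swap bag<->watch: now bag:Victor, watch:Sybil). State: watch:Sybil, bag:Victor, ticket:Sybil

Final state: watch:Sybil, bag:Victor, ticket:Sybil
Rupert holds: (nothing).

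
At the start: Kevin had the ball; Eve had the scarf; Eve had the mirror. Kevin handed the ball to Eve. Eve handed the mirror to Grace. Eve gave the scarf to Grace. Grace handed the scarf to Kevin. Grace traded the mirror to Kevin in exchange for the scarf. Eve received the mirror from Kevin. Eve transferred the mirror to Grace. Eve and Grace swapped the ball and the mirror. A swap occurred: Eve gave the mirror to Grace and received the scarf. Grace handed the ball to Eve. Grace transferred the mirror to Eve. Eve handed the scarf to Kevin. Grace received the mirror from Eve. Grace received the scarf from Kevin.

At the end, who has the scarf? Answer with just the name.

Tracking all object holders:
Start: ball:Kevin, scarf:Eve, mirror:Eve
Event 1 (give ball: Kevin -> Eve). State: ball:Eve, scarf:Eve, mirror:Eve
Event 2 (give mirror: Eve -> Grace). State: ball:Eve, scarf:Eve, mirror:Grace
Event 3 (give scarf: Eve -> Grace). State: ball:Eve, scarf:Grace, mirror:Grace
Event 4 (give scarf: Grace -> Kevin). State: ball:Eve, scarf:Kevin, mirror:Grace
Event 5 (swap mirror<->scarf: now mirror:Kevin, scarf:Grace). State: ball:Eve, scarf:Grace, mirror:Kevin
Event 6 (give mirror: Kevin -> Eve). State: ball:Eve, scarf:Grace, mirror:Eve
Event 7 (give mirror: Eve -> Grace). State: ball:Eve, scarf:Grace, mirror:Grace
Event 8 (swap ball<->mirror: now ball:Grace, mirror:Eve). State: ball:Grace, scarf:Grace, mirror:Eve
Event 9 (swap mirror<->scarf: now mirror:Grace, scarf:Eve). State: ball:Grace, scarf:Eve, mirror:Grace
Event 10 (give ball: Grace -> Eve). State: ball:Eve, scarf:Eve, mirror:Grace
Event 11 (give mirror: Grace -> Eve). State: ball:Eve, scarf:Eve, mirror:Eve
Event 12 (give scarf: Eve -> Kevin). State: ball:Eve, scarf:Kevin, mirror:Eve
Event 13 (give mirror: Eve -> Grace). State: ball:Eve, scarf:Kevin, mirror:Grace
Event 14 (give scarf: Kevin -> Grace). State: ball:Eve, scarf:Grace, mirror:Grace

Final state: ball:Eve, scarf:Grace, mirror:Grace
The scarf is held by Grace.

Answer: Grace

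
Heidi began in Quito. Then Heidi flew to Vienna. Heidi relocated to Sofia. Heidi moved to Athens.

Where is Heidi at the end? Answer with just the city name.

Tracking Heidi's location:
Start: Heidi is in Quito.
After move 1: Quito -> Vienna. Heidi is in Vienna.
After move 2: Vienna -> Sofia. Heidi is in Sofia.
After move 3: Sofia -> Athens. Heidi is in Athens.

Answer: Athens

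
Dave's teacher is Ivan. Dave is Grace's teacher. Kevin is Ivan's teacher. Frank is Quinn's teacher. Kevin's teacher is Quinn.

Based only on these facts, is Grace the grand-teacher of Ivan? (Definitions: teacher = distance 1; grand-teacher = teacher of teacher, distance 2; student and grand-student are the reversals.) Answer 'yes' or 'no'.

Answer: no

Derivation:
Reconstructing the teacher chain from the given facts:
  Frank -> Quinn -> Kevin -> Ivan -> Dave -> Grace
(each arrow means 'teacher of the next')
Positions in the chain (0 = top):
  position of Frank: 0
  position of Quinn: 1
  position of Kevin: 2
  position of Ivan: 3
  position of Dave: 4
  position of Grace: 5

Grace is at position 5, Ivan is at position 3; signed distance (j - i) = -2.
'grand-teacher' requires j - i = 2. Actual distance is -2, so the relation does NOT hold.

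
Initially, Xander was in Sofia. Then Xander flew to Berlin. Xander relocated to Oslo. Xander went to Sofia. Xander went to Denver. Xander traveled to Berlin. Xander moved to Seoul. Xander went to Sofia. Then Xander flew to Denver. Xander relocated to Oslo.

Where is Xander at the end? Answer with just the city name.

Tracking Xander's location:
Start: Xander is in Sofia.
After move 1: Sofia -> Berlin. Xander is in Berlin.
After move 2: Berlin -> Oslo. Xander is in Oslo.
After move 3: Oslo -> Sofia. Xander is in Sofia.
After move 4: Sofia -> Denver. Xander is in Denver.
After move 5: Denver -> Berlin. Xander is in Berlin.
After move 6: Berlin -> Seoul. Xander is in Seoul.
After move 7: Seoul -> Sofia. Xander is in Sofia.
After move 8: Sofia -> Denver. Xander is in Denver.
After move 9: Denver -> Oslo. Xander is in Oslo.

Answer: Oslo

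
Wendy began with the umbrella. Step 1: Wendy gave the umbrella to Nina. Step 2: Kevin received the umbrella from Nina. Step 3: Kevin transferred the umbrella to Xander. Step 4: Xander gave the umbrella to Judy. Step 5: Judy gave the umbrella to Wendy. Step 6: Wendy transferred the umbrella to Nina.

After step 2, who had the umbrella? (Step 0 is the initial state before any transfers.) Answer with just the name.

Answer: Kevin

Derivation:
Tracking the umbrella holder through step 2:
After step 0 (start): Wendy
After step 1: Nina
After step 2: Kevin

At step 2, the holder is Kevin.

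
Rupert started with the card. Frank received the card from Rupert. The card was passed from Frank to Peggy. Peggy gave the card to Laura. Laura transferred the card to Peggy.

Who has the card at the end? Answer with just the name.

Answer: Peggy

Derivation:
Tracking the card through each event:
Start: Rupert has the card.
After event 1: Frank has the card.
After event 2: Peggy has the card.
After event 3: Laura has the card.
After event 4: Peggy has the card.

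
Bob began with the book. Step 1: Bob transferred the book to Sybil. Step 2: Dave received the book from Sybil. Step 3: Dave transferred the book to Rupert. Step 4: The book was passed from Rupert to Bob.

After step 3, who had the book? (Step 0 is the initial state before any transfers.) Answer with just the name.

Tracking the book holder through step 3:
After step 0 (start): Bob
After step 1: Sybil
After step 2: Dave
After step 3: Rupert

At step 3, the holder is Rupert.

Answer: Rupert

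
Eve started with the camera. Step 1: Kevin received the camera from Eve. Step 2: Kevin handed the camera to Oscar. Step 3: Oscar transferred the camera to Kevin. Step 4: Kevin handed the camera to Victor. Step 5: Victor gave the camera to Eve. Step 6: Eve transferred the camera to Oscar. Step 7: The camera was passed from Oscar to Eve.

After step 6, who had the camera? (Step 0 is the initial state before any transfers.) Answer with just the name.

Answer: Oscar

Derivation:
Tracking the camera holder through step 6:
After step 0 (start): Eve
After step 1: Kevin
After step 2: Oscar
After step 3: Kevin
After step 4: Victor
After step 5: Eve
After step 6: Oscar

At step 6, the holder is Oscar.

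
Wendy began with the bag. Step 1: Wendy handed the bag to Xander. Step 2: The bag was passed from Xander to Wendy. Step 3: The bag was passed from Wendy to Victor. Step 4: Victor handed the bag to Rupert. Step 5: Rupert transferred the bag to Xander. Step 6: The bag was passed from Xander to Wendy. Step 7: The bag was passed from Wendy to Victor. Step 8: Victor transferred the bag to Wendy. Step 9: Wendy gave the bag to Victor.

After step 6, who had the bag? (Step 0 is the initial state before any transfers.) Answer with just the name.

Answer: Wendy

Derivation:
Tracking the bag holder through step 6:
After step 0 (start): Wendy
After step 1: Xander
After step 2: Wendy
After step 3: Victor
After step 4: Rupert
After step 5: Xander
After step 6: Wendy

At step 6, the holder is Wendy.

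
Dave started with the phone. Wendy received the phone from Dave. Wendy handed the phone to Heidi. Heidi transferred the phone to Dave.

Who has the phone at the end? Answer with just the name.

Tracking the phone through each event:
Start: Dave has the phone.
After event 1: Wendy has the phone.
After event 2: Heidi has the phone.
After event 3: Dave has the phone.

Answer: Dave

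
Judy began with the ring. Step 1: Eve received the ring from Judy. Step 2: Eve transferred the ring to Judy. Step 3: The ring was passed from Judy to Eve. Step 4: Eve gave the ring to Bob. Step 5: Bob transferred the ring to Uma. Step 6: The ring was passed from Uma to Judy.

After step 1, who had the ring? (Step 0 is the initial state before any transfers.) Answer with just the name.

Answer: Eve

Derivation:
Tracking the ring holder through step 1:
After step 0 (start): Judy
After step 1: Eve

At step 1, the holder is Eve.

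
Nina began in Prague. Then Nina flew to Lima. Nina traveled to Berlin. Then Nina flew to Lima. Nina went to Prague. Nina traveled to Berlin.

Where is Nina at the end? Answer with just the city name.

Answer: Berlin

Derivation:
Tracking Nina's location:
Start: Nina is in Prague.
After move 1: Prague -> Lima. Nina is in Lima.
After move 2: Lima -> Berlin. Nina is in Berlin.
After move 3: Berlin -> Lima. Nina is in Lima.
After move 4: Lima -> Prague. Nina is in Prague.
After move 5: Prague -> Berlin. Nina is in Berlin.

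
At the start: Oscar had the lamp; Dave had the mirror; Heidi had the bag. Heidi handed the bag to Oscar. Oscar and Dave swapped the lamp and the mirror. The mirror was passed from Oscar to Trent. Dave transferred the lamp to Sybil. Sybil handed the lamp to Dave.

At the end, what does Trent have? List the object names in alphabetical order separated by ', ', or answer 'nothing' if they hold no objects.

Tracking all object holders:
Start: lamp:Oscar, mirror:Dave, bag:Heidi
Event 1 (give bag: Heidi -> Oscar). State: lamp:Oscar, mirror:Dave, bag:Oscar
Event 2 (swap lamp<->mirror: now lamp:Dave, mirror:Oscar). State: lamp:Dave, mirror:Oscar, bag:Oscar
Event 3 (give mirror: Oscar -> Trent). State: lamp:Dave, mirror:Trent, bag:Oscar
Event 4 (give lamp: Dave -> Sybil). State: lamp:Sybil, mirror:Trent, bag:Oscar
Event 5 (give lamp: Sybil -> Dave). State: lamp:Dave, mirror:Trent, bag:Oscar

Final state: lamp:Dave, mirror:Trent, bag:Oscar
Trent holds: mirror.

Answer: mirror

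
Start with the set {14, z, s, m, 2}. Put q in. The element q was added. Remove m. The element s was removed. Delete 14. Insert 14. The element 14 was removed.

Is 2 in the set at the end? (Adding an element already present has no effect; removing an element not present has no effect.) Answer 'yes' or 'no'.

Tracking the set through each operation:
Start: {14, 2, m, s, z}
Event 1 (add q): added. Set: {14, 2, m, q, s, z}
Event 2 (add q): already present, no change. Set: {14, 2, m, q, s, z}
Event 3 (remove m): removed. Set: {14, 2, q, s, z}
Event 4 (remove s): removed. Set: {14, 2, q, z}
Event 5 (remove 14): removed. Set: {2, q, z}
Event 6 (add 14): added. Set: {14, 2, q, z}
Event 7 (remove 14): removed. Set: {2, q, z}

Final set: {2, q, z} (size 3)
2 is in the final set.

Answer: yes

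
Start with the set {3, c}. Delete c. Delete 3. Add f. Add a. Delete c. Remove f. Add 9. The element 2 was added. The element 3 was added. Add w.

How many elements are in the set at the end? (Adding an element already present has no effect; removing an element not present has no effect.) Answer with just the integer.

Tracking the set through each operation:
Start: {3, c}
Event 1 (remove c): removed. Set: {3}
Event 2 (remove 3): removed. Set: {}
Event 3 (add f): added. Set: {f}
Event 4 (add a): added. Set: {a, f}
Event 5 (remove c): not present, no change. Set: {a, f}
Event 6 (remove f): removed. Set: {a}
Event 7 (add 9): added. Set: {9, a}
Event 8 (add 2): added. Set: {2, 9, a}
Event 9 (add 3): added. Set: {2, 3, 9, a}
Event 10 (add w): added. Set: {2, 3, 9, a, w}

Final set: {2, 3, 9, a, w} (size 5)

Answer: 5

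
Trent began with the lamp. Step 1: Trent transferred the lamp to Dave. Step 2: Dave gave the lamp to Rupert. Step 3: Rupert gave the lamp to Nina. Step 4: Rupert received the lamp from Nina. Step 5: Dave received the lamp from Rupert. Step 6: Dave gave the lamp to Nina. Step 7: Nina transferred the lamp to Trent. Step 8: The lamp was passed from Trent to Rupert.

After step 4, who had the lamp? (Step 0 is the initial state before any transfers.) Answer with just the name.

Answer: Rupert

Derivation:
Tracking the lamp holder through step 4:
After step 0 (start): Trent
After step 1: Dave
After step 2: Rupert
After step 3: Nina
After step 4: Rupert

At step 4, the holder is Rupert.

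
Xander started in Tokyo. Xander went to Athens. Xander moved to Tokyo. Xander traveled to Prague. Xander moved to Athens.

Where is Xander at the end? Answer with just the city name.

Tracking Xander's location:
Start: Xander is in Tokyo.
After move 1: Tokyo -> Athens. Xander is in Athens.
After move 2: Athens -> Tokyo. Xander is in Tokyo.
After move 3: Tokyo -> Prague. Xander is in Prague.
After move 4: Prague -> Athens. Xander is in Athens.

Answer: Athens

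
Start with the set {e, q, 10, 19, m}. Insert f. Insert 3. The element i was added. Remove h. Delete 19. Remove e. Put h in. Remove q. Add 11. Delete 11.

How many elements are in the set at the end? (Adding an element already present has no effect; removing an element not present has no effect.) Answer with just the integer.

Tracking the set through each operation:
Start: {10, 19, e, m, q}
Event 1 (add f): added. Set: {10, 19, e, f, m, q}
Event 2 (add 3): added. Set: {10, 19, 3, e, f, m, q}
Event 3 (add i): added. Set: {10, 19, 3, e, f, i, m, q}
Event 4 (remove h): not present, no change. Set: {10, 19, 3, e, f, i, m, q}
Event 5 (remove 19): removed. Set: {10, 3, e, f, i, m, q}
Event 6 (remove e): removed. Set: {10, 3, f, i, m, q}
Event 7 (add h): added. Set: {10, 3, f, h, i, m, q}
Event 8 (remove q): removed. Set: {10, 3, f, h, i, m}
Event 9 (add 11): added. Set: {10, 11, 3, f, h, i, m}
Event 10 (remove 11): removed. Set: {10, 3, f, h, i, m}

Final set: {10, 3, f, h, i, m} (size 6)

Answer: 6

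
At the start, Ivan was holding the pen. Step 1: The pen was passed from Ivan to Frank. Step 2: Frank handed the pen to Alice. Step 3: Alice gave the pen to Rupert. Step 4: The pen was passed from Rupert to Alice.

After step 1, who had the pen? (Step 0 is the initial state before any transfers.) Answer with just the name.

Answer: Frank

Derivation:
Tracking the pen holder through step 1:
After step 0 (start): Ivan
After step 1: Frank

At step 1, the holder is Frank.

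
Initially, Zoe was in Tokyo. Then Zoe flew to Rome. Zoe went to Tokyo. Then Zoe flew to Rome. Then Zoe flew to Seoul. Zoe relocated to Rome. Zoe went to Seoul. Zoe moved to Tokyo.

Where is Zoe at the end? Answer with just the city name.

Tracking Zoe's location:
Start: Zoe is in Tokyo.
After move 1: Tokyo -> Rome. Zoe is in Rome.
After move 2: Rome -> Tokyo. Zoe is in Tokyo.
After move 3: Tokyo -> Rome. Zoe is in Rome.
After move 4: Rome -> Seoul. Zoe is in Seoul.
After move 5: Seoul -> Rome. Zoe is in Rome.
After move 6: Rome -> Seoul. Zoe is in Seoul.
After move 7: Seoul -> Tokyo. Zoe is in Tokyo.

Answer: Tokyo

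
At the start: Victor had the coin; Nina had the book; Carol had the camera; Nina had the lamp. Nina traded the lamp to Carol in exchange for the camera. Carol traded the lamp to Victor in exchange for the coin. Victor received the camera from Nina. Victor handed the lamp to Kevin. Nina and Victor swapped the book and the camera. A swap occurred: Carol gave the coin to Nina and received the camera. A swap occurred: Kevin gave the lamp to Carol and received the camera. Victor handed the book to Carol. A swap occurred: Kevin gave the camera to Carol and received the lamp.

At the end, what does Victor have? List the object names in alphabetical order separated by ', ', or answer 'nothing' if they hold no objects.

Tracking all object holders:
Start: coin:Victor, book:Nina, camera:Carol, lamp:Nina
Event 1 (swap lamp<->camera: now lamp:Carol, camera:Nina). State: coin:Victor, book:Nina, camera:Nina, lamp:Carol
Event 2 (swap lamp<->coin: now lamp:Victor, coin:Carol). State: coin:Carol, book:Nina, camera:Nina, lamp:Victor
Event 3 (give camera: Nina -> Victor). State: coin:Carol, book:Nina, camera:Victor, lamp:Victor
Event 4 (give lamp: Victor -> Kevin). State: coin:Carol, book:Nina, camera:Victor, lamp:Kevin
Event 5 (swap book<->camera: now book:Victor, camera:Nina). State: coin:Carol, book:Victor, camera:Nina, lamp:Kevin
Event 6 (swap coin<->camera: now coin:Nina, camera:Carol). State: coin:Nina, book:Victor, camera:Carol, lamp:Kevin
Event 7 (swap lamp<->camera: now lamp:Carol, camera:Kevin). State: coin:Nina, book:Victor, camera:Kevin, lamp:Carol
Event 8 (give book: Victor -> Carol). State: coin:Nina, book:Carol, camera:Kevin, lamp:Carol
Event 9 (swap camera<->lamp: now camera:Carol, lamp:Kevin). State: coin:Nina, book:Carol, camera:Carol, lamp:Kevin

Final state: coin:Nina, book:Carol, camera:Carol, lamp:Kevin
Victor holds: (nothing).

Answer: nothing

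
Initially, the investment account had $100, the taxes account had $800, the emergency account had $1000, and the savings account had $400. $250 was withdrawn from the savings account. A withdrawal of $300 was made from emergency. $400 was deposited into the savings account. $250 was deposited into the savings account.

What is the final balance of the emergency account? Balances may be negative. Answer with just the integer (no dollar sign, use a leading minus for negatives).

Answer: 700

Derivation:
Tracking account balances step by step:
Start: investment=100, taxes=800, emergency=1000, savings=400
Event 1 (withdraw 250 from savings): savings: 400 - 250 = 150. Balances: investment=100, taxes=800, emergency=1000, savings=150
Event 2 (withdraw 300 from emergency): emergency: 1000 - 300 = 700. Balances: investment=100, taxes=800, emergency=700, savings=150
Event 3 (deposit 400 to savings): savings: 150 + 400 = 550. Balances: investment=100, taxes=800, emergency=700, savings=550
Event 4 (deposit 250 to savings): savings: 550 + 250 = 800. Balances: investment=100, taxes=800, emergency=700, savings=800

Final balance of emergency: 700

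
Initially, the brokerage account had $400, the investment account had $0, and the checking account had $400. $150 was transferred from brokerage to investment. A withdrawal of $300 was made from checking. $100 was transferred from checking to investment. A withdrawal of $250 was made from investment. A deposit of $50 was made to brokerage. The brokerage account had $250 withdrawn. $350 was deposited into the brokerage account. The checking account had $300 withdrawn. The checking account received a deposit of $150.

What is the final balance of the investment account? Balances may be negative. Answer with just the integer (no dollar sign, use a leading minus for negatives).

Answer: 0

Derivation:
Tracking account balances step by step:
Start: brokerage=400, investment=0, checking=400
Event 1 (transfer 150 brokerage -> investment): brokerage: 400 - 150 = 250, investment: 0 + 150 = 150. Balances: brokerage=250, investment=150, checking=400
Event 2 (withdraw 300 from checking): checking: 400 - 300 = 100. Balances: brokerage=250, investment=150, checking=100
Event 3 (transfer 100 checking -> investment): checking: 100 - 100 = 0, investment: 150 + 100 = 250. Balances: brokerage=250, investment=250, checking=0
Event 4 (withdraw 250 from investment): investment: 250 - 250 = 0. Balances: brokerage=250, investment=0, checking=0
Event 5 (deposit 50 to brokerage): brokerage: 250 + 50 = 300. Balances: brokerage=300, investment=0, checking=0
Event 6 (withdraw 250 from brokerage): brokerage: 300 - 250 = 50. Balances: brokerage=50, investment=0, checking=0
Event 7 (deposit 350 to brokerage): brokerage: 50 + 350 = 400. Balances: brokerage=400, investment=0, checking=0
Event 8 (withdraw 300 from checking): checking: 0 - 300 = -300. Balances: brokerage=400, investment=0, checking=-300
Event 9 (deposit 150 to checking): checking: -300 + 150 = -150. Balances: brokerage=400, investment=0, checking=-150

Final balance of investment: 0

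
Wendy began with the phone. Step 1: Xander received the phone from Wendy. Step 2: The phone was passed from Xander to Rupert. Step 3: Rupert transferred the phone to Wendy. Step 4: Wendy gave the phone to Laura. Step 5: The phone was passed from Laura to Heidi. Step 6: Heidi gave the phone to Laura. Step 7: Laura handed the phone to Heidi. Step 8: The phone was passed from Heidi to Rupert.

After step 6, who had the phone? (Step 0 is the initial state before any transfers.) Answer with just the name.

Answer: Laura

Derivation:
Tracking the phone holder through step 6:
After step 0 (start): Wendy
After step 1: Xander
After step 2: Rupert
After step 3: Wendy
After step 4: Laura
After step 5: Heidi
After step 6: Laura

At step 6, the holder is Laura.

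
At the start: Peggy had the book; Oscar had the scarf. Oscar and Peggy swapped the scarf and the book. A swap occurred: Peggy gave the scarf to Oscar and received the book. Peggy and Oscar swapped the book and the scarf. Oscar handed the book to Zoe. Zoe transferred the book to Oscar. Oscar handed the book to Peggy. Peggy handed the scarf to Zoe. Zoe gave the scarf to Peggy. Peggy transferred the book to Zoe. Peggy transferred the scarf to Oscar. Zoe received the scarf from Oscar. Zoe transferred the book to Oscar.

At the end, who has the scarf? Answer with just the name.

Tracking all object holders:
Start: book:Peggy, scarf:Oscar
Event 1 (swap scarf<->book: now scarf:Peggy, book:Oscar). State: book:Oscar, scarf:Peggy
Event 2 (swap scarf<->book: now scarf:Oscar, book:Peggy). State: book:Peggy, scarf:Oscar
Event 3 (swap book<->scarf: now book:Oscar, scarf:Peggy). State: book:Oscar, scarf:Peggy
Event 4 (give book: Oscar -> Zoe). State: book:Zoe, scarf:Peggy
Event 5 (give book: Zoe -> Oscar). State: book:Oscar, scarf:Peggy
Event 6 (give book: Oscar -> Peggy). State: book:Peggy, scarf:Peggy
Event 7 (give scarf: Peggy -> Zoe). State: book:Peggy, scarf:Zoe
Event 8 (give scarf: Zoe -> Peggy). State: book:Peggy, scarf:Peggy
Event 9 (give book: Peggy -> Zoe). State: book:Zoe, scarf:Peggy
Event 10 (give scarf: Peggy -> Oscar). State: book:Zoe, scarf:Oscar
Event 11 (give scarf: Oscar -> Zoe). State: book:Zoe, scarf:Zoe
Event 12 (give book: Zoe -> Oscar). State: book:Oscar, scarf:Zoe

Final state: book:Oscar, scarf:Zoe
The scarf is held by Zoe.

Answer: Zoe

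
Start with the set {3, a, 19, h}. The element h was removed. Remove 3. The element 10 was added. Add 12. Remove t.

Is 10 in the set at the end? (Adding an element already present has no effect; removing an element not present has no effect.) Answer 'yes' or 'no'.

Tracking the set through each operation:
Start: {19, 3, a, h}
Event 1 (remove h): removed. Set: {19, 3, a}
Event 2 (remove 3): removed. Set: {19, a}
Event 3 (add 10): added. Set: {10, 19, a}
Event 4 (add 12): added. Set: {10, 12, 19, a}
Event 5 (remove t): not present, no change. Set: {10, 12, 19, a}

Final set: {10, 12, 19, a} (size 4)
10 is in the final set.

Answer: yes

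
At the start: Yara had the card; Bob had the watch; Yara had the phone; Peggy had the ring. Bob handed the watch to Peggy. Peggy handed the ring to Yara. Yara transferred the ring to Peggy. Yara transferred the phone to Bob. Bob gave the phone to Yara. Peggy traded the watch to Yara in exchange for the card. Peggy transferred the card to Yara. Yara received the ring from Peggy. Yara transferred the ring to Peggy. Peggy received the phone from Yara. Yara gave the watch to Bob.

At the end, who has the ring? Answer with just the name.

Tracking all object holders:
Start: card:Yara, watch:Bob, phone:Yara, ring:Peggy
Event 1 (give watch: Bob -> Peggy). State: card:Yara, watch:Peggy, phone:Yara, ring:Peggy
Event 2 (give ring: Peggy -> Yara). State: card:Yara, watch:Peggy, phone:Yara, ring:Yara
Event 3 (give ring: Yara -> Peggy). State: card:Yara, watch:Peggy, phone:Yara, ring:Peggy
Event 4 (give phone: Yara -> Bob). State: card:Yara, watch:Peggy, phone:Bob, ring:Peggy
Event 5 (give phone: Bob -> Yara). State: card:Yara, watch:Peggy, phone:Yara, ring:Peggy
Event 6 (swap watch<->card: now watch:Yara, card:Peggy). State: card:Peggy, watch:Yara, phone:Yara, ring:Peggy
Event 7 (give card: Peggy -> Yara). State: card:Yara, watch:Yara, phone:Yara, ring:Peggy
Event 8 (give ring: Peggy -> Yara). State: card:Yara, watch:Yara, phone:Yara, ring:Yara
Event 9 (give ring: Yara -> Peggy). State: card:Yara, watch:Yara, phone:Yara, ring:Peggy
Event 10 (give phone: Yara -> Peggy). State: card:Yara, watch:Yara, phone:Peggy, ring:Peggy
Event 11 (give watch: Yara -> Bob). State: card:Yara, watch:Bob, phone:Peggy, ring:Peggy

Final state: card:Yara, watch:Bob, phone:Peggy, ring:Peggy
The ring is held by Peggy.

Answer: Peggy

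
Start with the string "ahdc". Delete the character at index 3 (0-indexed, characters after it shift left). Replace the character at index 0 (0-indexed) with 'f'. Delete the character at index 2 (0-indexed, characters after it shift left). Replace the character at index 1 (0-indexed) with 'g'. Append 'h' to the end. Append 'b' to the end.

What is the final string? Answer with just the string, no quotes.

Applying each edit step by step:
Start: "ahdc"
Op 1 (delete idx 3 = 'c'): "ahdc" -> "ahd"
Op 2 (replace idx 0: 'a' -> 'f'): "ahd" -> "fhd"
Op 3 (delete idx 2 = 'd'): "fhd" -> "fh"
Op 4 (replace idx 1: 'h' -> 'g'): "fh" -> "fg"
Op 5 (append 'h'): "fg" -> "fgh"
Op 6 (append 'b'): "fgh" -> "fghb"

Answer: fghb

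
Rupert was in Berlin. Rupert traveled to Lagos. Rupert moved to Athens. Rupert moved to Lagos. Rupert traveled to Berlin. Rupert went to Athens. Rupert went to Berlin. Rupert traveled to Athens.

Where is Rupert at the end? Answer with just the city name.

Tracking Rupert's location:
Start: Rupert is in Berlin.
After move 1: Berlin -> Lagos. Rupert is in Lagos.
After move 2: Lagos -> Athens. Rupert is in Athens.
After move 3: Athens -> Lagos. Rupert is in Lagos.
After move 4: Lagos -> Berlin. Rupert is in Berlin.
After move 5: Berlin -> Athens. Rupert is in Athens.
After move 6: Athens -> Berlin. Rupert is in Berlin.
After move 7: Berlin -> Athens. Rupert is in Athens.

Answer: Athens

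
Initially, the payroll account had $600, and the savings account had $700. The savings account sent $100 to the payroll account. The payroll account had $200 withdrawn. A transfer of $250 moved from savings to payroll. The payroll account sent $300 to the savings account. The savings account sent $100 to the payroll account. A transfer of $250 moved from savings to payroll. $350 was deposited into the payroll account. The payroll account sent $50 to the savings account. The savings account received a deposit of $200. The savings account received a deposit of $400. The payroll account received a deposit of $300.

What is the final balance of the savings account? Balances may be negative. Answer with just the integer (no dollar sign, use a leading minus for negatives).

Tracking account balances step by step:
Start: payroll=600, savings=700
Event 1 (transfer 100 savings -> payroll): savings: 700 - 100 = 600, payroll: 600 + 100 = 700. Balances: payroll=700, savings=600
Event 2 (withdraw 200 from payroll): payroll: 700 - 200 = 500. Balances: payroll=500, savings=600
Event 3 (transfer 250 savings -> payroll): savings: 600 - 250 = 350, payroll: 500 + 250 = 750. Balances: payroll=750, savings=350
Event 4 (transfer 300 payroll -> savings): payroll: 750 - 300 = 450, savings: 350 + 300 = 650. Balances: payroll=450, savings=650
Event 5 (transfer 100 savings -> payroll): savings: 650 - 100 = 550, payroll: 450 + 100 = 550. Balances: payroll=550, savings=550
Event 6 (transfer 250 savings -> payroll): savings: 550 - 250 = 300, payroll: 550 + 250 = 800. Balances: payroll=800, savings=300
Event 7 (deposit 350 to payroll): payroll: 800 + 350 = 1150. Balances: payroll=1150, savings=300
Event 8 (transfer 50 payroll -> savings): payroll: 1150 - 50 = 1100, savings: 300 + 50 = 350. Balances: payroll=1100, savings=350
Event 9 (deposit 200 to savings): savings: 350 + 200 = 550. Balances: payroll=1100, savings=550
Event 10 (deposit 400 to savings): savings: 550 + 400 = 950. Balances: payroll=1100, savings=950
Event 11 (deposit 300 to payroll): payroll: 1100 + 300 = 1400. Balances: payroll=1400, savings=950

Final balance of savings: 950

Answer: 950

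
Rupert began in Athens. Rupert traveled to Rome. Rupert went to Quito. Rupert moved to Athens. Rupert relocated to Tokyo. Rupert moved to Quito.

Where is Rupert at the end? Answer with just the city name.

Answer: Quito

Derivation:
Tracking Rupert's location:
Start: Rupert is in Athens.
After move 1: Athens -> Rome. Rupert is in Rome.
After move 2: Rome -> Quito. Rupert is in Quito.
After move 3: Quito -> Athens. Rupert is in Athens.
After move 4: Athens -> Tokyo. Rupert is in Tokyo.
After move 5: Tokyo -> Quito. Rupert is in Quito.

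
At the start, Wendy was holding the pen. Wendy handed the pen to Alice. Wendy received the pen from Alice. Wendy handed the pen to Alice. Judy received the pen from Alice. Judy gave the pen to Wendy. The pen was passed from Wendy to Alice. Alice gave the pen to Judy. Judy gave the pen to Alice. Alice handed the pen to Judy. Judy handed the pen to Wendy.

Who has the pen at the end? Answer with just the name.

Answer: Wendy

Derivation:
Tracking the pen through each event:
Start: Wendy has the pen.
After event 1: Alice has the pen.
After event 2: Wendy has the pen.
After event 3: Alice has the pen.
After event 4: Judy has the pen.
After event 5: Wendy has the pen.
After event 6: Alice has the pen.
After event 7: Judy has the pen.
After event 8: Alice has the pen.
After event 9: Judy has the pen.
After event 10: Wendy has the pen.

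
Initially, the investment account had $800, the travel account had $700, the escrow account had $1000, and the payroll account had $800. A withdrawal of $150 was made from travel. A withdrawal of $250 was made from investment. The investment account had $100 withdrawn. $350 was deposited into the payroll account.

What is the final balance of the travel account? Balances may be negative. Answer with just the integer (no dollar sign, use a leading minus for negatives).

Tracking account balances step by step:
Start: investment=800, travel=700, escrow=1000, payroll=800
Event 1 (withdraw 150 from travel): travel: 700 - 150 = 550. Balances: investment=800, travel=550, escrow=1000, payroll=800
Event 2 (withdraw 250 from investment): investment: 800 - 250 = 550. Balances: investment=550, travel=550, escrow=1000, payroll=800
Event 3 (withdraw 100 from investment): investment: 550 - 100 = 450. Balances: investment=450, travel=550, escrow=1000, payroll=800
Event 4 (deposit 350 to payroll): payroll: 800 + 350 = 1150. Balances: investment=450, travel=550, escrow=1000, payroll=1150

Final balance of travel: 550

Answer: 550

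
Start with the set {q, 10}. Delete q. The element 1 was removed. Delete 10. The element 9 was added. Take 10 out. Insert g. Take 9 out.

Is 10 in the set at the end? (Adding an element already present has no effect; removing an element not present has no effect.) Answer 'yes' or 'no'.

Answer: no

Derivation:
Tracking the set through each operation:
Start: {10, q}
Event 1 (remove q): removed. Set: {10}
Event 2 (remove 1): not present, no change. Set: {10}
Event 3 (remove 10): removed. Set: {}
Event 4 (add 9): added. Set: {9}
Event 5 (remove 10): not present, no change. Set: {9}
Event 6 (add g): added. Set: {9, g}
Event 7 (remove 9): removed. Set: {g}

Final set: {g} (size 1)
10 is NOT in the final set.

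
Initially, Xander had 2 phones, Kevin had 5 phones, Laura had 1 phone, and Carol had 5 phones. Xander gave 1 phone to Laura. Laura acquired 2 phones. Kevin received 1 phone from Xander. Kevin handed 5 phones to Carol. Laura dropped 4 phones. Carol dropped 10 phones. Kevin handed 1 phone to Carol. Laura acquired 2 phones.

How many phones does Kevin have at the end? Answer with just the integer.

Answer: 0

Derivation:
Tracking counts step by step:
Start: Xander=2, Kevin=5, Laura=1, Carol=5
Event 1 (Xander -> Laura, 1): Xander: 2 -> 1, Laura: 1 -> 2. State: Xander=1, Kevin=5, Laura=2, Carol=5
Event 2 (Laura +2): Laura: 2 -> 4. State: Xander=1, Kevin=5, Laura=4, Carol=5
Event 3 (Xander -> Kevin, 1): Xander: 1 -> 0, Kevin: 5 -> 6. State: Xander=0, Kevin=6, Laura=4, Carol=5
Event 4 (Kevin -> Carol, 5): Kevin: 6 -> 1, Carol: 5 -> 10. State: Xander=0, Kevin=1, Laura=4, Carol=10
Event 5 (Laura -4): Laura: 4 -> 0. State: Xander=0, Kevin=1, Laura=0, Carol=10
Event 6 (Carol -10): Carol: 10 -> 0. State: Xander=0, Kevin=1, Laura=0, Carol=0
Event 7 (Kevin -> Carol, 1): Kevin: 1 -> 0, Carol: 0 -> 1. State: Xander=0, Kevin=0, Laura=0, Carol=1
Event 8 (Laura +2): Laura: 0 -> 2. State: Xander=0, Kevin=0, Laura=2, Carol=1

Kevin's final count: 0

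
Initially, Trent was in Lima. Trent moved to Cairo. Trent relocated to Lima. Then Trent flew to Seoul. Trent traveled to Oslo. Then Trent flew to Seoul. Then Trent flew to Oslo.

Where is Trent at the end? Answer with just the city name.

Answer: Oslo

Derivation:
Tracking Trent's location:
Start: Trent is in Lima.
After move 1: Lima -> Cairo. Trent is in Cairo.
After move 2: Cairo -> Lima. Trent is in Lima.
After move 3: Lima -> Seoul. Trent is in Seoul.
After move 4: Seoul -> Oslo. Trent is in Oslo.
After move 5: Oslo -> Seoul. Trent is in Seoul.
After move 6: Seoul -> Oslo. Trent is in Oslo.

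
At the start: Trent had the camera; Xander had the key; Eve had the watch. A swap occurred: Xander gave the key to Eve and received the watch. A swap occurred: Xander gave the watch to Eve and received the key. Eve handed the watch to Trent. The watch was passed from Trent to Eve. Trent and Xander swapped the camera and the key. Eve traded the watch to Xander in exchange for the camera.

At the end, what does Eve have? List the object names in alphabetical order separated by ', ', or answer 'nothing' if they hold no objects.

Tracking all object holders:
Start: camera:Trent, key:Xander, watch:Eve
Event 1 (swap key<->watch: now key:Eve, watch:Xander). State: camera:Trent, key:Eve, watch:Xander
Event 2 (swap watch<->key: now watch:Eve, key:Xander). State: camera:Trent, key:Xander, watch:Eve
Event 3 (give watch: Eve -> Trent). State: camera:Trent, key:Xander, watch:Trent
Event 4 (give watch: Trent -> Eve). State: camera:Trent, key:Xander, watch:Eve
Event 5 (swap camera<->key: now camera:Xander, key:Trent). State: camera:Xander, key:Trent, watch:Eve
Event 6 (swap watch<->camera: now watch:Xander, camera:Eve). State: camera:Eve, key:Trent, watch:Xander

Final state: camera:Eve, key:Trent, watch:Xander
Eve holds: camera.

Answer: camera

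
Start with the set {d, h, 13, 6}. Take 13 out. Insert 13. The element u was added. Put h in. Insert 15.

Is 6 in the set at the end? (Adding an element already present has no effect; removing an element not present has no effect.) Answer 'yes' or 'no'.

Answer: yes

Derivation:
Tracking the set through each operation:
Start: {13, 6, d, h}
Event 1 (remove 13): removed. Set: {6, d, h}
Event 2 (add 13): added. Set: {13, 6, d, h}
Event 3 (add u): added. Set: {13, 6, d, h, u}
Event 4 (add h): already present, no change. Set: {13, 6, d, h, u}
Event 5 (add 15): added. Set: {13, 15, 6, d, h, u}

Final set: {13, 15, 6, d, h, u} (size 6)
6 is in the final set.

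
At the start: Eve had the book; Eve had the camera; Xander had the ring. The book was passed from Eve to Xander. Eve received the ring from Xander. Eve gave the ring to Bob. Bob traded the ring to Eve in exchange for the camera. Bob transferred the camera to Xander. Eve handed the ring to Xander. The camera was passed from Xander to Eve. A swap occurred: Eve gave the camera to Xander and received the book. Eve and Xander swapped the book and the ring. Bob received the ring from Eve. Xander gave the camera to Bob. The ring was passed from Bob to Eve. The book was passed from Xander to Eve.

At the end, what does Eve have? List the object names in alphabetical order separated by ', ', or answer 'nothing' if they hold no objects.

Tracking all object holders:
Start: book:Eve, camera:Eve, ring:Xander
Event 1 (give book: Eve -> Xander). State: book:Xander, camera:Eve, ring:Xander
Event 2 (give ring: Xander -> Eve). State: book:Xander, camera:Eve, ring:Eve
Event 3 (give ring: Eve -> Bob). State: book:Xander, camera:Eve, ring:Bob
Event 4 (swap ring<->camera: now ring:Eve, camera:Bob). State: book:Xander, camera:Bob, ring:Eve
Event 5 (give camera: Bob -> Xander). State: book:Xander, camera:Xander, ring:Eve
Event 6 (give ring: Eve -> Xander). State: book:Xander, camera:Xander, ring:Xander
Event 7 (give camera: Xander -> Eve). State: book:Xander, camera:Eve, ring:Xander
Event 8 (swap camera<->book: now camera:Xander, book:Eve). State: book:Eve, camera:Xander, ring:Xander
Event 9 (swap book<->ring: now book:Xander, ring:Eve). State: book:Xander, camera:Xander, ring:Eve
Event 10 (give ring: Eve -> Bob). State: book:Xander, camera:Xander, ring:Bob
Event 11 (give camera: Xander -> Bob). State: book:Xander, camera:Bob, ring:Bob
Event 12 (give ring: Bob -> Eve). State: book:Xander, camera:Bob, ring:Eve
Event 13 (give book: Xander -> Eve). State: book:Eve, camera:Bob, ring:Eve

Final state: book:Eve, camera:Bob, ring:Eve
Eve holds: book, ring.

Answer: book, ring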